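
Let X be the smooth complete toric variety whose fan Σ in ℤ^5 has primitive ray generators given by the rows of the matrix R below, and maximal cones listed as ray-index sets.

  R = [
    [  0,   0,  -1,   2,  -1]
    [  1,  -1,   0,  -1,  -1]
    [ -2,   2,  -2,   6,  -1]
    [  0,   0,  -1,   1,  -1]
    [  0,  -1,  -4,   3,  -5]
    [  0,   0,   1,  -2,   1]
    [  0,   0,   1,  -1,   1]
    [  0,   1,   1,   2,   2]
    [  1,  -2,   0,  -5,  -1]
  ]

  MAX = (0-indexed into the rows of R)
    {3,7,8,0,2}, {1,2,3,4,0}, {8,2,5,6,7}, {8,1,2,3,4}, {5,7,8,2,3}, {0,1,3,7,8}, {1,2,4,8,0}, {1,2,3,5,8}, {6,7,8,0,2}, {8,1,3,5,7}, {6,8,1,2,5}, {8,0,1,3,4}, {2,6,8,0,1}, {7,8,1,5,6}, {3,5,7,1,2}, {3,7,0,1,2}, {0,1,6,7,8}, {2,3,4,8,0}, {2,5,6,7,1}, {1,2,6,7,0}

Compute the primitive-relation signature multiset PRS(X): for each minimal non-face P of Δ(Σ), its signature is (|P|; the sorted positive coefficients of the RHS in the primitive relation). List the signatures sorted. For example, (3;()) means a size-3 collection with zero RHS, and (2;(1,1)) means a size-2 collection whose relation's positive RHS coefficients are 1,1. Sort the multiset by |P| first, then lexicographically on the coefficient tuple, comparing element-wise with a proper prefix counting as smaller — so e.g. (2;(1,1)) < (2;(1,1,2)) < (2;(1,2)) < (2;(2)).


|primitive collections| = 7. Relations:

  P={0,5}:  v_{0} + v_{5} = 0  ⇒ sig = (2;())
  P={3,6}:  v_{3} + v_{6} = 0  ⇒ sig = (2;())
  P={4,5}:  v_{4} + v_{5} = v_{1} + v_{2} + v_{3} + v_{8}  ⇒ sig = (2;(1,1,1,1))
  P={4,6}:  v_{4} + v_{6} = v_{0} + v_{1} + v_{2} + v_{8}  ⇒ sig = (2;(1,1,1,1))
  P={4,7}:  v_{4} + v_{7} = 2·v_{0} + v_{3}  ⇒ sig = (2;(1,2))
  P={1,2,7,8}:  v_{1} + v_{2} + v_{7} + v_{8} = v_{0}  ⇒ sig = (4;(1))
  P={0,1,2,3,8}:  v_{0} + v_{1} + v_{2} + v_{3} + v_{8} = v_{4}  ⇒ sig = (5;(1))

Signatures (|P|; sorted positive RHS coefficients), sorted:
[(2;()), (2;()), (2;(1,1,1,1)), (2;(1,1,1,1)), (2;(1,2)), (4;(1)), (5;(1))]


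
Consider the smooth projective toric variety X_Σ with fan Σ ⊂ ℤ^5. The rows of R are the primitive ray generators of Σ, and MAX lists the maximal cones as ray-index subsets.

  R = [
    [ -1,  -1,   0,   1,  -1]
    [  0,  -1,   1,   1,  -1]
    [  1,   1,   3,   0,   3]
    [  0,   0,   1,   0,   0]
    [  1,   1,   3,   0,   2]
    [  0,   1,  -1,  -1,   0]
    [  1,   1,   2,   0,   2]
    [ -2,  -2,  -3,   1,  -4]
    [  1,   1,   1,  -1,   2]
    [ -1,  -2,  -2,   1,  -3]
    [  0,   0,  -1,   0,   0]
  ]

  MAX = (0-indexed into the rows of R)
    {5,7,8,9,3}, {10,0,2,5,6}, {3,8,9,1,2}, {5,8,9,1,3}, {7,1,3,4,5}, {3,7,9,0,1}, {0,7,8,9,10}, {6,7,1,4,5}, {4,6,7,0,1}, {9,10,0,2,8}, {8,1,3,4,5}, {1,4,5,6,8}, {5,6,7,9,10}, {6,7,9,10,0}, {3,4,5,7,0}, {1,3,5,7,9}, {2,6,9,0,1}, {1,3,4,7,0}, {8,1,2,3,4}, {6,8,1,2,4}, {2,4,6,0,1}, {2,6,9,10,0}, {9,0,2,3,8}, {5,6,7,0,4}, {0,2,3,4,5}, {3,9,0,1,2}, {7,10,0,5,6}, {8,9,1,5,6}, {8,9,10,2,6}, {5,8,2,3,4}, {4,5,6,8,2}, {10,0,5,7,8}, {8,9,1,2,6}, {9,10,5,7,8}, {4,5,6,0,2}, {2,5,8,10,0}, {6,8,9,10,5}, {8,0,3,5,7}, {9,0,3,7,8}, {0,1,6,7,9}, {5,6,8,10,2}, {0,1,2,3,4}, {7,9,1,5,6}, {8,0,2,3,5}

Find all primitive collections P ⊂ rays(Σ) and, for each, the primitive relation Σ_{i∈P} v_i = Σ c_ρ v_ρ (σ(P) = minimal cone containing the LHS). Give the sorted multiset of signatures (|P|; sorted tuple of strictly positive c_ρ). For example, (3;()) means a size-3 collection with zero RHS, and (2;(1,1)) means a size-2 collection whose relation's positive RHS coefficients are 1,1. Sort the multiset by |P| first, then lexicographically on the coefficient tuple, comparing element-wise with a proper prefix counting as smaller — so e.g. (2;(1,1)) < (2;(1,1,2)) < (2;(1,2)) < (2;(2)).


16 minimal non-faces of Δ(Σ) (on 11 rays):

  P = {3,10}:  v_{3} + v_{10} = 0 — sig = (2;())
  P = {2,7}:  v_{2} + v_{7} = v_{0} — sig = (2;(1))
  P = {3,6}:  v_{3} + v_{6} = v_{4} — sig = (2;(1))
  P = {4,9}:  v_{4} + v_{9} = v_{1} — sig = (2;(1))
  P = {4,10}:  v_{4} + v_{10} = v_{6} — sig = (2;(1))
  P = {1,10}:  v_{1} + v_{10} = v_{6} + v_{9} — sig = (2;(1,1))
  P = {2,5,9}:  v_{2} + v_{5} + v_{9} = 0 — sig = (3;())
  P = {6,7,8}:  v_{6} + v_{7} + v_{8} = 0 — sig = (3;())
  P = {0,5,9}:  v_{0} + v_{5} + v_{9} = v_{7} — sig = (3;(1))
  P = {0,6,8}:  v_{0} + v_{6} + v_{8} = v_{2} — sig = (3;(1))
  P = {1,2,5}:  v_{1} + v_{2} + v_{5} = v_{4} — sig = (3;(1))
  P = {4,7,8}:  v_{4} + v_{7} + v_{8} = v_{3} — sig = (3;(1))
  P = {0,1,5}:  v_{0} + v_{1} + v_{5} = v_{4} + v_{7} — sig = (3;(1,1))
  P = {0,4,8}:  v_{0} + v_{4} + v_{8} = v_{2} + v_{3} — sig = (3;(1,1))
  P = {1,7,8}:  v_{1} + v_{7} + v_{8} = v_{3} + v_{9} — sig = (3;(1,1))
  P = {0,1,8}:  v_{0} + v_{1} + v_{8} = v_{2} + v_{3} + v_{9} — sig = (3;(1,1,1))

so the primitive-relation signature multiset is
    (2;())
    (2;(1))
    (2;(1))
    (2;(1))
    (2;(1))
    (2;(1,1))
    (3;())
    (3;())
    (3;(1))
    (3;(1))
    (3;(1))
    (3;(1))
    (3;(1,1))
    (3;(1,1))
    (3;(1,1))
    (3;(1,1,1))


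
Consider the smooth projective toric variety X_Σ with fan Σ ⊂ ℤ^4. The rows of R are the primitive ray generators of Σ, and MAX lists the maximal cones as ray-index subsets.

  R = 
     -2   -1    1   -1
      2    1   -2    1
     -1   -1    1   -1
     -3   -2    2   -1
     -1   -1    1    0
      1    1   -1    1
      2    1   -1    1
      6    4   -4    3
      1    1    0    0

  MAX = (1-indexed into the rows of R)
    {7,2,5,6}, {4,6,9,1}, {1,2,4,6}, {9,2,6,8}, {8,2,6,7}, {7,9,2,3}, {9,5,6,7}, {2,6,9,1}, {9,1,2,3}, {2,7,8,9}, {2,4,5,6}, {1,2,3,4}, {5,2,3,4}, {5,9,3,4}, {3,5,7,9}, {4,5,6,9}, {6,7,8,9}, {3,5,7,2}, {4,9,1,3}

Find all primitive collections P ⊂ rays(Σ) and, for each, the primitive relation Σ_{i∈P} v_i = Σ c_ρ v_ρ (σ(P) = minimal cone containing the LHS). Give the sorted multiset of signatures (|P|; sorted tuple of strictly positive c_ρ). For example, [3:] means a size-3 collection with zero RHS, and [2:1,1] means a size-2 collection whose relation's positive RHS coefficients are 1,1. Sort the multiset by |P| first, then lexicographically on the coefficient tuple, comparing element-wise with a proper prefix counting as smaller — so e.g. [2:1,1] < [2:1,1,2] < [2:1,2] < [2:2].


Primitive collections (11):

  • {1,7}:  v_{1} + v_{7} = 0  ⇒ sig = [2:]
  • {3,6}:  v_{3} + v_{6} = 0  ⇒ sig = [2:]
  • {1,5}:  v_{1} + v_{5} = v_{4}  ⇒ sig = [2:1]
  • {4,7}:  v_{4} + v_{7} = v_{5}  ⇒ sig = [2:1]
  • {4,8}:  v_{4} + v_{8} = v_{6} + v_{7}  ⇒ sig = [2:1,1]
  • {1,8}:  v_{1} + v_{8} = v_{2} + v_{6} + v_{9}  ⇒ sig = [2:1,1,1]
  • {3,8}:  v_{3} + v_{8} = v_{2} + v_{7} + v_{9}  ⇒ sig = [2:1,1,1]
  • {5,8}:  v_{5} + v_{8} = v_{6} + 2·v_{7}  ⇒ sig = [2:1,2]
  • {2,4,9}:  v_{2} + v_{4} + v_{9} = 0  ⇒ sig = [3:]
  • {2,5,9}:  v_{2} + v_{5} + v_{9} = v_{7}  ⇒ sig = [3:1]
  • {2,6,7,9}:  v_{2} + v_{6} + v_{7} + v_{9} = v_{8}  ⇒ sig = [4:1]

so the primitive-relation signature multiset is
    [2:]
    [2:]
    [2:1]
    [2:1]
    [2:1,1]
    [2:1,1,1]
    [2:1,1,1]
    [2:1,2]
    [3:]
    [3:1]
    [4:1]


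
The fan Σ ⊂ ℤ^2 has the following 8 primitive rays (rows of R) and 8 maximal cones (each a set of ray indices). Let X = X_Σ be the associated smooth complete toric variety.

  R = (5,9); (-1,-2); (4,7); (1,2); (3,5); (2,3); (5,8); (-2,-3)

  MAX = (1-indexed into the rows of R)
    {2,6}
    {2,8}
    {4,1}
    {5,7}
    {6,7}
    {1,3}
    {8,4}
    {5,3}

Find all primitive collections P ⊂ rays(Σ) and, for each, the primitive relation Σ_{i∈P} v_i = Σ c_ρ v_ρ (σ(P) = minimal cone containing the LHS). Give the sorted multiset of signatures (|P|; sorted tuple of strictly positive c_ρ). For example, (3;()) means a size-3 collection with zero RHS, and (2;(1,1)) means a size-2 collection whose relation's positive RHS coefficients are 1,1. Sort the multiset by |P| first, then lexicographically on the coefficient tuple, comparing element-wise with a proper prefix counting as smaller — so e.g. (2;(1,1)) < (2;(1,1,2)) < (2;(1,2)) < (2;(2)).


|primitive collections| = 20. Relations:

  • {2,4}:  v_{2} + v_{4} = 0  so sig = (2;())
  • {6,8}:  v_{6} + v_{8} = 0  so sig = (2;())
  • {1,2}:  v_{1} + v_{2} = v_{3}  so sig = (2;(1))
  • {2,3}:  v_{2} + v_{3} = v_{5}  so sig = (2;(1))
  • {2,5}:  v_{2} + v_{5} = v_{6}  so sig = (2;(1))
  • {3,4}:  v_{3} + v_{4} = v_{1}  so sig = (2;(1))
  • {4,5}:  v_{4} + v_{5} = v_{3}  so sig = (2;(1))
  • {4,6}:  v_{4} + v_{6} = v_{5}  so sig = (2;(1))
  • {5,6}:  v_{5} + v_{6} = v_{7}  so sig = (2;(1))
  • {5,8}:  v_{5} + v_{8} = v_{4}  so sig = (2;(1))
  • {7,8}:  v_{7} + v_{8} = v_{5}  so sig = (2;(1))
  • {1,6}:  v_{1} + v_{6} = v_{3} + v_{5}  so sig = (2;(1,1))
  • {1,7}:  v_{1} + v_{7} = v_{3} + 2·v_{5}  so sig = (2;(1,2))
  • {1,5}:  v_{1} + v_{5} = 2·v_{3}  so sig = (2;(2))
  • {2,7}:  v_{2} + v_{7} = 2·v_{6}  so sig = (2;(2))
  • {3,6}:  v_{3} + v_{6} = 2·v_{5}  so sig = (2;(2))
  • {3,8}:  v_{3} + v_{8} = 2·v_{4}  so sig = (2;(2))
  • {4,7}:  v_{4} + v_{7} = 2·v_{5}  so sig = (2;(2))
  • {1,8}:  v_{1} + v_{8} = 3·v_{4}  so sig = (2;(3))
  • {3,7}:  v_{3} + v_{7} = 3·v_{5}  so sig = (2;(3))

so the primitive-relation signature multiset is
[(2;()), (2;()), (2;(1)), (2;(1)), (2;(1)), (2;(1)), (2;(1)), (2;(1)), (2;(1)), (2;(1)), (2;(1)), (2;(1,1)), (2;(1,2)), (2;(2)), (2;(2)), (2;(2)), (2;(2)), (2;(2)), (2;(3)), (2;(3))]


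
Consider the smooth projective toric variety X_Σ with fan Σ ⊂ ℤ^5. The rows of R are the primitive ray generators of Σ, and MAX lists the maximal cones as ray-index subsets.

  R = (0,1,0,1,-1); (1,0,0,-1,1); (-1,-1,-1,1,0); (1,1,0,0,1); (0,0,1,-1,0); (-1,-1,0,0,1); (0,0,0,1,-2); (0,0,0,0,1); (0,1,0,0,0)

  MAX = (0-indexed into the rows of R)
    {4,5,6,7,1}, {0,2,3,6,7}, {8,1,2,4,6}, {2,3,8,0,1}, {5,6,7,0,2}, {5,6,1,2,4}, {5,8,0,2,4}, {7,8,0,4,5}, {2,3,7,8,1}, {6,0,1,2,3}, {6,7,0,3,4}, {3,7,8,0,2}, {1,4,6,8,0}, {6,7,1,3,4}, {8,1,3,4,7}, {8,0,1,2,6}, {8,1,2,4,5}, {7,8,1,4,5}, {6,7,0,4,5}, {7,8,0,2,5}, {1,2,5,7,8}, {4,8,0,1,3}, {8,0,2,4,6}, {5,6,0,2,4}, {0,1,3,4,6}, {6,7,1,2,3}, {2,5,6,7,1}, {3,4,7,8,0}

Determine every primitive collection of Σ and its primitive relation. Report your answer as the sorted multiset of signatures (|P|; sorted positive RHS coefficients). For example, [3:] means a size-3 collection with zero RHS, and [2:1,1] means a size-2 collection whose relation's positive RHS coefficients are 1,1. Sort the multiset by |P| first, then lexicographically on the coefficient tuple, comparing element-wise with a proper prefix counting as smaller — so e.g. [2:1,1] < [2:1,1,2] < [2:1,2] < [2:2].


The 9 primitive collections of Σ (r=9, n=5):

  {3,5}:  v_{3} + v_{5} = 2·v_{7}  ⟹  sig = [2:2]
  {0,1,5}:  v_{0} + v_{1} + v_{5} = v_{7}  ⟹  sig = [3:1]
  {0,1,7}:  v_{0} + v_{1} + v_{7} = v_{3}  ⟹  sig = [3:1]
  {2,3,4}:  v_{2} + v_{3} + v_{4} = v_{7}  ⟹  sig = [3:1]
  {2,4,7}:  v_{2} + v_{4} + v_{7} = v_{5}  ⟹  sig = [3:1]
  {6,7,8}:  v_{6} + v_{7} + v_{8} = v_{0}  ⟹  sig = [3:1]
  {5,6,8}:  v_{5} + v_{6} + v_{8} = v_{0} + v_{2} + v_{4}  ⟹  sig = [3:1,1,1]
  {3,6,8}:  v_{3} + v_{6} + v_{8} = 2·v_{0} + v_{1}  ⟹  sig = [3:1,2]
  {0,1,2,4}:  v_{0} + v_{1} + v_{2} + v_{4} = 0  ⟹  sig = [4:]

Sorted signature multiset PRS(X):
    |P|=2: 1 collection, coeffs (2)
    |P|=3: 7 collections, coeffs (1), (1), (1), (1), (1), (1,1,1), (1,2)
    |P|=4: 1 collection, coeffs ()


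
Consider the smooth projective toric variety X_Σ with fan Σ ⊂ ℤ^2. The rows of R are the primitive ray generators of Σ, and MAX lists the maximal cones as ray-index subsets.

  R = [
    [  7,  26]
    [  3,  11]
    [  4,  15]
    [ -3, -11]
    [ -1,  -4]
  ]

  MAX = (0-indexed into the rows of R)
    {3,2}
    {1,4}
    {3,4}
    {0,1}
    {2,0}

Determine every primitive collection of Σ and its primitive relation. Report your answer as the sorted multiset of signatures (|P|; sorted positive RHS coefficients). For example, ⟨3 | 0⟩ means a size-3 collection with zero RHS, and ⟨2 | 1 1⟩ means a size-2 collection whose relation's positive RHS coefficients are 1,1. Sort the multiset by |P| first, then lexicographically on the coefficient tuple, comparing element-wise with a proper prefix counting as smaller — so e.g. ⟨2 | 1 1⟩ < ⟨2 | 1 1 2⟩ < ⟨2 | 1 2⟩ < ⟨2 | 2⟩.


|primitive collections| = 5. Relations:

  • {1,3}:  v_{1} + v_{3} = 0 — sig = ⟨2 | 0⟩
  • {0,3}:  v_{0} + v_{3} = v_{2} — sig = ⟨2 | 1⟩
  • {1,2}:  v_{1} + v_{2} = v_{0} — sig = ⟨2 | 1⟩
  • {2,4}:  v_{2} + v_{4} = v_{1} — sig = ⟨2 | 1⟩
  • {0,4}:  v_{0} + v_{4} = 2·v_{1} — sig = ⟨2 | 2⟩

Sorted signature multiset PRS(X):
    ⟨2 | 0⟩
    ⟨2 | 1⟩
    ⟨2 | 1⟩
    ⟨2 | 1⟩
    ⟨2 | 2⟩


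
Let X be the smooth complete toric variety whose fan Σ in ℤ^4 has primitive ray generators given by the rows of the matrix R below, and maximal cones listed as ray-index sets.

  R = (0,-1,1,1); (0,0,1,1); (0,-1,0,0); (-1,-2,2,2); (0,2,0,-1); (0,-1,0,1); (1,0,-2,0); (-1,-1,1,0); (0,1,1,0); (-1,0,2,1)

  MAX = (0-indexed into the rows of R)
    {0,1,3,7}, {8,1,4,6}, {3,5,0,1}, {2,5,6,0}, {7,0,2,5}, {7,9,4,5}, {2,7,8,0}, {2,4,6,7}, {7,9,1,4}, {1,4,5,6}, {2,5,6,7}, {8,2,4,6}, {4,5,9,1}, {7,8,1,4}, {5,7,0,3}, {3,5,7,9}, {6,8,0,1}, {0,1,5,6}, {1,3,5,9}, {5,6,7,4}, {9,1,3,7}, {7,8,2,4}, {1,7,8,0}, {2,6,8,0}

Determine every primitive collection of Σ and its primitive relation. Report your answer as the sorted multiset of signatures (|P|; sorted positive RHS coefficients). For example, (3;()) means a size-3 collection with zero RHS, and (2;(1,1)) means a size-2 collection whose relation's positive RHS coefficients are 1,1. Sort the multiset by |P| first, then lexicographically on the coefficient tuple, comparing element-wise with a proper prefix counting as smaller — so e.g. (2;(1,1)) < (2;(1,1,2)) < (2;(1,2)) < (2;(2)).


Σ has 16 primitive collections:

  P = {0,4}:  v_{0} + v_{4} = v_{8}  ⟹  sig = (2;(1))
  P = {1,2}:  v_{1} + v_{2} = v_{0}  ⟹  sig = (2;(1))
  P = {3,4}:  v_{3} + v_{4} = v_{9}  ⟹  sig = (2;(1))
  P = {5,8}:  v_{5} + v_{8} = v_{1}  ⟹  sig = (2;(1))
  P = {2,9}:  v_{2} + v_{9} = v_{1} + v_{7}  ⟹  sig = (2;(1,1))
  P = {2,3}:  v_{2} + v_{3} = v_{0} + v_{5} + v_{7}  ⟹  sig = (2;(1,1,1))
  P = {8,9}:  v_{8} + v_{9} = 2·v_{1} + v_{4} + v_{7}  ⟹  sig = (2;(1,1,2))
  P = {0,9}:  v_{0} + v_{9} = 2·v_{1} + v_{7}  ⟹  sig = (2;(1,2))
  P = {3,8}:  v_{3} + v_{8} = 2·v_{1} + v_{7}  ⟹  sig = (2;(1,2))
  P = {6,9}:  v_{6} + v_{9} = v_{4} + 2·v_{5}  ⟹  sig = (2;(1,2))
  P = {3,6}:  v_{3} + v_{6} = 2·v_{5}  ⟹  sig = (2;(2))
  P = {2,4,5}:  v_{2} + v_{4} + v_{5} = 0  ⟹  sig = (3;())
  P = {6,7,8}:  v_{6} + v_{7} + v_{8} = 0  ⟹  sig = (3;())
  P = {1,5,7}:  v_{1} + v_{5} + v_{7} = v_{3}  ⟹  sig = (3;(1))
  P = {1,6,7}:  v_{1} + v_{6} + v_{7} = v_{5}  ⟹  sig = (3;(1))
  P = {0,6,7}:  v_{0} + v_{6} + v_{7} = v_{2} + v_{5}  ⟹  sig = (3;(1,1))

Sorted signature multiset PRS(X):
    |P|=2: 11 collections, coeffs (1), (1), (1), (1), (1,1), (1,1,1), (1,1,2), (1,2), (1,2), (1,2), (2)
    |P|=3: 5 collections, coeffs (), (), (1), (1), (1,1)


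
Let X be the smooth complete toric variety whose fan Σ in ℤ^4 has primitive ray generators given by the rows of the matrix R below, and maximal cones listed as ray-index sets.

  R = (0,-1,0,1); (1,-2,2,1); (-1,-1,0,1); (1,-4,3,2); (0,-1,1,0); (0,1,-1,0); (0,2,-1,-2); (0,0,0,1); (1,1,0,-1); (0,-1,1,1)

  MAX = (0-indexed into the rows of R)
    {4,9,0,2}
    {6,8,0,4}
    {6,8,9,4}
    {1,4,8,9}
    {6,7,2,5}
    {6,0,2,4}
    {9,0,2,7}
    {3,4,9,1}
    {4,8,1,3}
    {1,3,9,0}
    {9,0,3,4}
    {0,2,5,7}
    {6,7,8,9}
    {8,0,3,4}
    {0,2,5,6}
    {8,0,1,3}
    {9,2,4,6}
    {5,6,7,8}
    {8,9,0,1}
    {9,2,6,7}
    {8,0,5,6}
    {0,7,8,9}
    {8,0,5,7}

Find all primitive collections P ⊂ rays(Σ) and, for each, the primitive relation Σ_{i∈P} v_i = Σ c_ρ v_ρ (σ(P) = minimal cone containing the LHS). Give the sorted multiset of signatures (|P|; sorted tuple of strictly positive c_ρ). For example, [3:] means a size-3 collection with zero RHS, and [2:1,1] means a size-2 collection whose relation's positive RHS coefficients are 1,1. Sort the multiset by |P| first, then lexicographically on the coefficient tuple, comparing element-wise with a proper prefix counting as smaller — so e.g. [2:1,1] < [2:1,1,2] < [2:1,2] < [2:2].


|primitive collections| = 17. Relations:

  P = {2,8}:  v_{2} + v_{8} = 0  →  sig = [2:]
  P = {4,5}:  v_{4} + v_{5} = 0  →  sig = [2:]
  P = {4,7}:  v_{4} + v_{7} = v_{9}  →  sig = [2:1]
  P = {5,9}:  v_{5} + v_{9} = v_{7}  →  sig = [2:1]
  P = {1,6}:  v_{1} + v_{6} = v_{4} + v_{8}  →  sig = [2:1,1]
  P = {3,5}:  v_{3} + v_{5} = v_{0} + v_{1}  →  sig = [2:1,1]
  P = {1,2}:  v_{1} + v_{2} = v_{0} + v_{4} + v_{9}  →  sig = [2:1,1,1]
  P = {1,5}:  v_{1} + v_{5} = v_{0} + v_{8} + v_{9}  →  sig = [2:1,1,1]
  P = {3,7}:  v_{3} + v_{7} = v_{0} + v_{1} + v_{9}  →  sig = [2:1,1,1]
  P = {1,7}:  v_{1} + v_{7} = v_{0} + v_{8} + 2·v_{9}  →  sig = [2:1,1,2]
  P = {3,6}:  v_{3} + v_{6} = v_{0} + 2·v_{4} + v_{8}  →  sig = [2:1,1,2]
  P = {2,3}:  v_{2} + v_{3} = 2·v_{0} + 2·v_{4} + v_{9}  →  sig = [2:1,2,2]
  P = {0,6,9}:  v_{0} + v_{6} + v_{9} = 0  →  sig = [3:]
  P = {0,1,4}:  v_{0} + v_{1} + v_{4} = v_{3}  →  sig = [3:1]
  P = {0,6,7}:  v_{0} + v_{6} + v_{7} = v_{5}  →  sig = [3:1]
  P = {3,8,9}:  v_{3} + v_{8} + v_{9} = 2·v_{1}  →  sig = [3:2]
  P = {0,4,8,9}:  v_{0} + v_{4} + v_{8} + v_{9} = v_{1}  →  sig = [4:1]

so the primitive-relation signature multiset is
    |P|=2: 12 collections, coeffs (), (), (1), (1), (1,1), (1,1), (1,1,1), (1,1,1), (1,1,1), (1,1,2), (1,1,2), (1,2,2)
    |P|=3: 4 collections, coeffs (), (1), (1), (2)
    |P|=4: 1 collection, coeffs (1)


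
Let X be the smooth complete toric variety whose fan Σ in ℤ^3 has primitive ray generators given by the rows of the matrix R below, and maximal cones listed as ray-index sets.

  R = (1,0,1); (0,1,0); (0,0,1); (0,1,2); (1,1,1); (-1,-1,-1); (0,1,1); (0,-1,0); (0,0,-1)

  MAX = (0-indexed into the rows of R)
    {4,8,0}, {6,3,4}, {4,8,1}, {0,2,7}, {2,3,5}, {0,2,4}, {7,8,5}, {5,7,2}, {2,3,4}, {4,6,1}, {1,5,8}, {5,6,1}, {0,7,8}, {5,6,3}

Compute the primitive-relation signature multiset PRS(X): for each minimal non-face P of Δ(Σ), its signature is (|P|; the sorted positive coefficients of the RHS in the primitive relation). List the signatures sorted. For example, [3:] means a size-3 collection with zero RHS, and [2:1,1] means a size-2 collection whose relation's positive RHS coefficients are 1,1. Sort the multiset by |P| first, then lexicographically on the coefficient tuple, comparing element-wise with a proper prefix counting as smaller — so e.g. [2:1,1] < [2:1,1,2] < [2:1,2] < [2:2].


Σ has 15 primitive collections:

  P={1,7}:  v_{1} + v_{7} = 0  →  sig = [2:]
  P={2,8}:  v_{2} + v_{8} = 0  →  sig = [2:]
  P={4,5}:  v_{4} + v_{5} = 0  →  sig = [2:]
  P={0,1}:  v_{0} + v_{1} = v_{4}  →  sig = [2:1]
  P={0,5}:  v_{0} + v_{5} = v_{7}  →  sig = [2:1]
  P={1,2}:  v_{1} + v_{2} = v_{6}  →  sig = [2:1]
  P={2,6}:  v_{2} + v_{6} = v_{3}  →  sig = [2:1]
  P={3,8}:  v_{3} + v_{8} = v_{6}  →  sig = [2:1]
  P={4,7}:  v_{4} + v_{7} = v_{0}  →  sig = [2:1]
  P={6,7}:  v_{6} + v_{7} = v_{2}  →  sig = [2:1]
  P={6,8}:  v_{6} + v_{8} = v_{1}  →  sig = [2:1]
  P={0,6}:  v_{0} + v_{6} = v_{2} + v_{4}  →  sig = [2:1,1]
  P={0,3}:  v_{0} + v_{3} = 2·v_{2} + v_{4}  →  sig = [2:1,2]
  P={1,3}:  v_{1} + v_{3} = 2·v_{6}  →  sig = [2:2]
  P={3,7}:  v_{3} + v_{7} = 2·v_{2}  →  sig = [2:2]

Signatures (|P|; sorted positive RHS coefficients), sorted:
[[2:], [2:], [2:], [2:1], [2:1], [2:1], [2:1], [2:1], [2:1], [2:1], [2:1], [2:1,1], [2:1,2], [2:2], [2:2]]


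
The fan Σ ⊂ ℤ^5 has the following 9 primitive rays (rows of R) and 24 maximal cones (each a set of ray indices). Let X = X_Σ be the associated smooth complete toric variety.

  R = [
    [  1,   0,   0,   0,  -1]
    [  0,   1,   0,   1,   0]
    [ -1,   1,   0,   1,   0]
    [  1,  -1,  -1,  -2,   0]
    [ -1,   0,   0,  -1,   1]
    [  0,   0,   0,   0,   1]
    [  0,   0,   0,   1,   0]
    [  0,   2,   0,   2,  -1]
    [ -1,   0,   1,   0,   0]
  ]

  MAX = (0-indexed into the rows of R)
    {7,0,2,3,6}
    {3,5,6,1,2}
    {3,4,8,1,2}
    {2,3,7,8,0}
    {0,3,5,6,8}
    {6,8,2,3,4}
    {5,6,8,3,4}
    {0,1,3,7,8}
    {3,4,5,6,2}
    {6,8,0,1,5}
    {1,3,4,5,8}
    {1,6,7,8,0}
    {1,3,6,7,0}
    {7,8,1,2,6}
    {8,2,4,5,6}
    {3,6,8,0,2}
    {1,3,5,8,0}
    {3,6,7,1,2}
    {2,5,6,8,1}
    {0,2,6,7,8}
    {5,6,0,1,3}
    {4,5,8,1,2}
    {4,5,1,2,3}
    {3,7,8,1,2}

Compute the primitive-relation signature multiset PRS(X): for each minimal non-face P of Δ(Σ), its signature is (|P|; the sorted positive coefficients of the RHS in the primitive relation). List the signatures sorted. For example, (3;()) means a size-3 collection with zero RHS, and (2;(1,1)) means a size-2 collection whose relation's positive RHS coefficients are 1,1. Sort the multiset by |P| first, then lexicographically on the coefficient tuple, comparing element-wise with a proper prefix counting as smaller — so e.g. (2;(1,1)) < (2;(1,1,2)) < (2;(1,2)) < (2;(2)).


9 minimal non-faces of Δ(Σ) (on 9 rays):

  • {0,4}:  v_{0} + v_{4} = v_{1} + v_{3} + v_{8}  ⇒ sig = (2;(1,1,1))
  • {4,7}:  v_{4} + v_{7} = 2·v_{1} + v_{2} + v_{3} + v_{8}  ⇒ sig = (2;(1,1,1,2))
  • {5,7}:  v_{5} + v_{7} = 2·v_{1}  ⇒ sig = (2;(2))
  • {0,1,2}:  v_{0} + v_{1} + v_{2} = v_{7}  ⇒ sig = (3;(1))
  • {0,2,5}:  v_{0} + v_{2} + v_{5} = v_{1}  ⇒ sig = (3;(1))
  • {1,4,6}:  v_{1} + v_{4} + v_{6} = v_{2} + v_{5}  ⇒ sig = (3;(1,1))
  • {1,3,6,8}:  v_{1} + v_{3} + v_{6} + v_{8} = 0  ⇒ sig = (4;())
  • {2,3,5,8}:  v_{2} + v_{3} + v_{5} + v_{8} = v_{4}  ⇒ sig = (4;(1))
  • {3,6,7,8}:  v_{3} + v_{6} + v_{7} + v_{8} = v_{0} + v_{2}  ⇒ sig = (4;(1,1))

Hence PRS(X_Σ) =
    (2;(1,1,1))
    (2;(1,1,1,2))
    (2;(2))
    (3;(1))
    (3;(1))
    (3;(1,1))
    (4;())
    (4;(1))
    (4;(1,1))


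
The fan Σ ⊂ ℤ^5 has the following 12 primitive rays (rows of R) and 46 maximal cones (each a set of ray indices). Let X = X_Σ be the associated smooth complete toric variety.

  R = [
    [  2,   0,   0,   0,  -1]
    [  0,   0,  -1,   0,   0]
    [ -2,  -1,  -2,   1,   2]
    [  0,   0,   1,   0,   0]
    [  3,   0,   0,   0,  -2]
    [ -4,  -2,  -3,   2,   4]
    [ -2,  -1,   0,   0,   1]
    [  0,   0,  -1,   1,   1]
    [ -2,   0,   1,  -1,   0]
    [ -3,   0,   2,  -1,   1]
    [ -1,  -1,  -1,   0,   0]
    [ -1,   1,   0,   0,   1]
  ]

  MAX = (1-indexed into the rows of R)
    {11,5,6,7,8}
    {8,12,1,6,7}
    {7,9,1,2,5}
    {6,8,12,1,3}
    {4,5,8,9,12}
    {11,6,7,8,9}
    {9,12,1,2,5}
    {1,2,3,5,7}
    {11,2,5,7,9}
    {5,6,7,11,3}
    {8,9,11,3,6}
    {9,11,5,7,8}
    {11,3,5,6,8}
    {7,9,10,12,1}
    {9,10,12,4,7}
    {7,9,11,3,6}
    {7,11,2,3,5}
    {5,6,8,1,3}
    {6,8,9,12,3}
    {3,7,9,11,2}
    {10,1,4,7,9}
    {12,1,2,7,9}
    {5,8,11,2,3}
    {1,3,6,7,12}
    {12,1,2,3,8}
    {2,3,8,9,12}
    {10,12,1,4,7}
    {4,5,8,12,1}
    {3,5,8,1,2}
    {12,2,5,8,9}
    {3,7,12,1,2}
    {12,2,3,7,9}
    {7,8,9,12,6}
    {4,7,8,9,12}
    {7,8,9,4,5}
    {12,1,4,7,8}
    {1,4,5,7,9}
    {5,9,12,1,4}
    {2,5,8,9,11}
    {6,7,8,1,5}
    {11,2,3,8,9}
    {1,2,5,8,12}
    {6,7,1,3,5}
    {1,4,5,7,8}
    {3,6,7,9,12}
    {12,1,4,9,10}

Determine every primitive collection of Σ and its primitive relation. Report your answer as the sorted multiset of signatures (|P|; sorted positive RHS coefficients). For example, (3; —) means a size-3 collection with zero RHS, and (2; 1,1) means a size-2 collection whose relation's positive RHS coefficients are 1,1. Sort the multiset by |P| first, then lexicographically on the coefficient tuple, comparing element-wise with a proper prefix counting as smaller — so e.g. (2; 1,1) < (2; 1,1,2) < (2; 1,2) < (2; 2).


24 minimal non-faces of Δ(Σ) (on 12 rays):

  {2,4}:  v_{2} + v_{4} = 0  →  sig = (2; —)
  {3,4}:  v_{3} + v_{4} = v_{7} + v_{8}  →  sig = (2; 1,1)
  {10,11}:  v_{10} + v_{11} = v_{7} + v_{9}  →  sig = (2; 1,1)
  {1,11}:  v_{1} + v_{11} = v_{2} + v_{5} + v_{7}  →  sig = (2; 1,1,1)
  {5,10}:  v_{5} + v_{10} = v_{1} + v_{4} + v_{9}  →  sig = (2; 1,1,1)
  {8,10}:  v_{8} + v_{10} = v_{4} + v_{7} + v_{12}  →  sig = (2; 1,1,1)
  {11,12}:  v_{11} + v_{12} = v_{2} + v_{8} + v_{9}  →  sig = (2; 1,1,1)
  {2,10}:  v_{2} + v_{10} = v_{1} + v_{7} + v_{9} + v_{12}  →  sig = (2; 1,1,1,1)
  {4,11}:  v_{4} + v_{11} = v_{5} + v_{7} + v_{8} + v_{9}  →  sig = (2; 1,1,1,1)
  {6,10}:  v_{6} + v_{10} = 3·v_{7} + v_{8} + v_{12}  →  sig = (2; 1,1,3)
  {3,10}:  v_{3} + v_{10} = 2·v_{7} + v_{12}  →  sig = (2; 1,2)
  {2,6}:  v_{2} + v_{6} = 2·v_{3}  →  sig = (2; 2)
  {4,6}:  v_{4} + v_{6} = 2·v_{7} + 2·v_{8}  →  sig = (2; 2,2)
  {1,8,9}:  v_{1} + v_{8} + v_{9} = 0  →  sig = (3; —)
  {5,7,12}:  v_{5} + v_{7} + v_{12} = 0  →  sig = (3; —)
  {2,7,8}:  v_{2} + v_{7} + v_{8} = v_{3}  →  sig = (3; 1)
  {3,5,9}:  v_{3} + v_{5} + v_{9} = v_{11}  →  sig = (3; 1)
  {3,7,8}:  v_{3} + v_{7} + v_{8} = v_{6}  →  sig = (3; 1)
  {1,3,9}:  v_{1} + v_{3} + v_{9} = v_{2} + v_{7}  →  sig = (3; 1,1)
  {1,6,9}:  v_{1} + v_{6} + v_{9} = v_{3} + v_{7}  →  sig = (3; 1,1)
  {3,5,12}:  v_{3} + v_{5} + v_{12} = v_{2} + v_{8}  →  sig = (3; 1,1)
  {5,6,12}:  v_{5} + v_{6} + v_{12} = v_{3} + v_{8}  →  sig = (3; 1,1)
  {5,6,9}:  v_{5} + v_{6} + v_{9} = v_{7} + v_{8} + v_{11}  →  sig = (3; 1,1,1)
  {1,4,7,9,12}:  v_{1} + v_{4} + v_{7} + v_{9} + v_{12} = v_{10}  →  sig = (5; 1)

Hence PRS(X_Σ) =
    (2; —)
    (2; 1,1)
    (2; 1,1)
    (2; 1,1,1)
    (2; 1,1,1)
    (2; 1,1,1)
    (2; 1,1,1)
    (2; 1,1,1,1)
    (2; 1,1,1,1)
    (2; 1,1,3)
    (2; 1,2)
    (2; 2)
    (2; 2,2)
    (3; —)
    (3; —)
    (3; 1)
    (3; 1)
    (3; 1)
    (3; 1,1)
    (3; 1,1)
    (3; 1,1)
    (3; 1,1)
    (3; 1,1,1)
    (5; 1)


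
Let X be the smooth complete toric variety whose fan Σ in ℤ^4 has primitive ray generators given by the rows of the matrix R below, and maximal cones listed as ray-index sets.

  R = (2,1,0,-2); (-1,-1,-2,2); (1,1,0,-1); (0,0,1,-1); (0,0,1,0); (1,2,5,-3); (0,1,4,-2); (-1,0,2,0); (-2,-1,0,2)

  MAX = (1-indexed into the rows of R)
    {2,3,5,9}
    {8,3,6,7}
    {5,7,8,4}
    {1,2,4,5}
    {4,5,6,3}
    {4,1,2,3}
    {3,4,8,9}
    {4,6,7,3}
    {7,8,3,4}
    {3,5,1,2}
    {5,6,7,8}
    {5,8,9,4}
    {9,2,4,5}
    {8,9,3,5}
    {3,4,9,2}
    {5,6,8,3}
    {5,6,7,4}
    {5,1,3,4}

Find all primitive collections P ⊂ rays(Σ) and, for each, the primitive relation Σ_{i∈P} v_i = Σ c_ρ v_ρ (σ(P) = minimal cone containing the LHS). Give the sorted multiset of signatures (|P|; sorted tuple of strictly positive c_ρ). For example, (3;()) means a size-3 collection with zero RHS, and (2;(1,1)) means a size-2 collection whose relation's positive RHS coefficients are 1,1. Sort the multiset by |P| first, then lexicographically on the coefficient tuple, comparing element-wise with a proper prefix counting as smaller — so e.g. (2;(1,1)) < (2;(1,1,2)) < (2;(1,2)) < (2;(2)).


14 collections generate NE(X_Σ); each relation:

  {1,9}:  v_{1} + v_{9} = 0  ⟹  sig = (2;())
  {2,7}:  v_{2} + v_{7} = v_{8}  ⟹  sig = (2;(1))
  {2,8}:  v_{2} + v_{8} = v_{9}  ⟹  sig = (2;(1))
  {1,8}:  v_{1} + v_{8} = v_{3} + v_{4} + v_{5}  ⟹  sig = (2;(1,1,1))
  {2,6}:  v_{2} + v_{6} = v_{3} + v_{5} + v_{8}  ⟹  sig = (2;(1,1,1))
  {6,9}:  v_{6} + v_{9} = v_{3} + v_{5} + 2·v_{8}  ⟹  sig = (2;(1,1,2))
  {7,9}:  v_{7} + v_{9} = 2·v_{8}  ⟹  sig = (2;(2))
  {1,7}:  v_{1} + v_{7} = 2·v_{3} + 2·v_{4} + 2·v_{5}  ⟹  sig = (2;(2,2,2))
  {1,6}:  v_{1} + v_{6} = 3·v_{3} + 2·v_{4} + 3·v_{5}  ⟹  sig = (2;(2,3,3))
  {3,5,7}:  v_{3} + v_{5} + v_{7} = v_{6}  ⟹  sig = (3;(1))
  {4,6,8}:  v_{4} + v_{6} + v_{8} = 2·v_{7}  ⟹  sig = (3;(2))
  {2,3,4,5}:  v_{2} + v_{3} + v_{4} + v_{5} = 0  ⟹  sig = (4;())
  {3,4,5,8}:  v_{3} + v_{4} + v_{5} + v_{8} = v_{7}  ⟹  sig = (4;(1))
  {3,4,5,9}:  v_{3} + v_{4} + v_{5} + v_{9} = v_{8}  ⟹  sig = (4;(1))

so the primitive-relation signature multiset is
    |P|=2: 9 collections, coeffs (), (1), (1), (1,1,1), (1,1,1), (1,1,2), (2), (2,2,2), (2,3,3)
    |P|=3: 2 collections, coeffs (1), (2)
    |P|=4: 3 collections, coeffs (), (1), (1)


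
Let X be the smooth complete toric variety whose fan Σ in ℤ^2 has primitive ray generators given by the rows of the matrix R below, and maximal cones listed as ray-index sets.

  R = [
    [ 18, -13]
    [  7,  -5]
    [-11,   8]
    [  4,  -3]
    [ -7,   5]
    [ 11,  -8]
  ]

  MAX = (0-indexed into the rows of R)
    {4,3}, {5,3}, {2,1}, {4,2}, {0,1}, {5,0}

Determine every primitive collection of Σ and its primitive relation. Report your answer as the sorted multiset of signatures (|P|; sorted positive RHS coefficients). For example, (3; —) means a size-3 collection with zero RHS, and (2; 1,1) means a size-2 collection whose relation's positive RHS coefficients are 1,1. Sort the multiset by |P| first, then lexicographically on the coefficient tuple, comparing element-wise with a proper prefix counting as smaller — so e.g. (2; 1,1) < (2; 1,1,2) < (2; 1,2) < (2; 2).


Δ(Σ) — 6 vertices, 9 min non-faces:

  {1,4}:  v_{1} + v_{4} = 0 — sig = (2; —)
  {2,5}:  v_{2} + v_{5} = 0 — sig = (2; —)
  {0,2}:  v_{0} + v_{2} = v_{1} — sig = (2; 1)
  {0,4}:  v_{0} + v_{4} = v_{5} — sig = (2; 1)
  {1,3}:  v_{1} + v_{3} = v_{5} — sig = (2; 1)
  {1,5}:  v_{1} + v_{5} = v_{0} — sig = (2; 1)
  {2,3}:  v_{2} + v_{3} = v_{4} — sig = (2; 1)
  {4,5}:  v_{4} + v_{5} = v_{3} — sig = (2; 1)
  {0,3}:  v_{0} + v_{3} = 2·v_{5} — sig = (2; 2)

Signatures (|P|; sorted positive RHS coefficients), sorted:
    (2; —)
    (2; —)
    (2; 1)
    (2; 1)
    (2; 1)
    (2; 1)
    (2; 1)
    (2; 1)
    (2; 2)


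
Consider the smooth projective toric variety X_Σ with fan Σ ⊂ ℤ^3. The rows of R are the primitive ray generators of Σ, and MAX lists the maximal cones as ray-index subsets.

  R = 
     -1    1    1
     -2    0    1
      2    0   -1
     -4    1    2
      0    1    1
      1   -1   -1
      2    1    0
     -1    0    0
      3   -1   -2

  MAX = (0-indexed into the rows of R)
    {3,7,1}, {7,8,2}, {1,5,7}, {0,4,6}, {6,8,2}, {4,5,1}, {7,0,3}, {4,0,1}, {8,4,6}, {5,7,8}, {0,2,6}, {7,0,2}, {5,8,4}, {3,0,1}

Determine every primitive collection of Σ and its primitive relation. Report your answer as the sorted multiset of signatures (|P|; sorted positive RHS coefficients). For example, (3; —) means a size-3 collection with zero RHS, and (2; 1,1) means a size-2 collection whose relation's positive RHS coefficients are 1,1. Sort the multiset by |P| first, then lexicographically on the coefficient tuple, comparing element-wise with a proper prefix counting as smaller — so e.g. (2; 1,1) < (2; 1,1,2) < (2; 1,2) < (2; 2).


Δ(Σ) — 9 vertices, 16 min non-faces:

  • {0,5}:  v_{0} + v_{5} = 0 ; sig = (2; —)
  • {1,2}:  v_{1} + v_{2} = 0 ; sig = (2; —)
  • {0,8}:  v_{0} + v_{8} = v_{2} ; sig = (2; 1)
  • {1,6}:  v_{1} + v_{6} = v_{4} ; sig = (2; 1)
  • {1,8}:  v_{1} + v_{8} = v_{5} ; sig = (2; 1)
  • {2,4}:  v_{2} + v_{4} = v_{6} ; sig = (2; 1)
  • {2,5}:  v_{2} + v_{5} = v_{8} ; sig = (2; 1)
  • {3,8}:  v_{3} + v_{8} = v_{7} ; sig = (2; 1)
  • {4,7}:  v_{4} + v_{7} = v_{0} ; sig = (2; 1)
  • {2,3}:  v_{2} + v_{3} = v_{0} + v_{7} ; sig = (2; 1,1)
  • {3,5}:  v_{3} + v_{5} = v_{1} + v_{7} ; sig = (2; 1,1)
  • {5,6}:  v_{5} + v_{6} = v_{4} + v_{8} ; sig = (2; 1,1)
  • {6,7}:  v_{6} + v_{7} = v_{0} + v_{2} ; sig = (2; 1,1)
  • {3,4}:  v_{3} + v_{4} = 2·v_{0} + v_{1} ; sig = (2; 1,2)
  • {3,6}:  v_{3} + v_{6} = 2·v_{0} ; sig = (2; 2)
  • {0,1,7}:  v_{0} + v_{1} + v_{7} = v_{3} ; sig = (3; 1)

Hence PRS(X_Σ) =
    |P|=2: 15 collections, coeffs (), (), (1), (1), (1), (1), (1), (1), (1), (1,1), (1,1), (1,1), (1,1), (1,2), (2)
    |P|=3: 1 collection, coeffs (1)


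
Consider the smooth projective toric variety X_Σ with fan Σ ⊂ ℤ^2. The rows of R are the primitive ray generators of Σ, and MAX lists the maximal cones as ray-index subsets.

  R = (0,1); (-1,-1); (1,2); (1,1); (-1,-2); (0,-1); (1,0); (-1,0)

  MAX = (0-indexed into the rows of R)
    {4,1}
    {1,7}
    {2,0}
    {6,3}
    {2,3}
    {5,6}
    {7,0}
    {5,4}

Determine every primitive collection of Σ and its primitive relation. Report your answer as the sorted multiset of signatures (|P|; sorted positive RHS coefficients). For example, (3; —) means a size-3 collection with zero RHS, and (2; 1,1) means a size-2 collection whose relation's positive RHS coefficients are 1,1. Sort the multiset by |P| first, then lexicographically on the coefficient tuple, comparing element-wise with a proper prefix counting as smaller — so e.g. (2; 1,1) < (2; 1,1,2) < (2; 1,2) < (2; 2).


20 minimal non-faces of Δ(Σ) (on 8 rays):

  P = {0,5}:  v_{0} + v_{5} = 0 ; sig = (2; —)
  P = {1,3}:  v_{1} + v_{3} = 0 ; sig = (2; —)
  P = {2,4}:  v_{2} + v_{4} = 0 ; sig = (2; —)
  P = {6,7}:  v_{6} + v_{7} = 0 ; sig = (2; —)
  P = {0,1}:  v_{0} + v_{1} = v_{7} ; sig = (2; 1)
  P = {0,3}:  v_{0} + v_{3} = v_{2} ; sig = (2; 1)
  P = {0,4}:  v_{0} + v_{4} = v_{1} ; sig = (2; 1)
  P = {0,6}:  v_{0} + v_{6} = v_{3} ; sig = (2; 1)
  P = {1,2}:  v_{1} + v_{2} = v_{0} ; sig = (2; 1)
  P = {1,5}:  v_{1} + v_{5} = v_{4} ; sig = (2; 1)
  P = {1,6}:  v_{1} + v_{6} = v_{5} ; sig = (2; 1)
  P = {2,5}:  v_{2} + v_{5} = v_{3} ; sig = (2; 1)
  P = {3,4}:  v_{3} + v_{4} = v_{5} ; sig = (2; 1)
  P = {3,5}:  v_{3} + v_{5} = v_{6} ; sig = (2; 1)
  P = {3,7}:  v_{3} + v_{7} = v_{0} ; sig = (2; 1)
  P = {5,7}:  v_{5} + v_{7} = v_{1} ; sig = (2; 1)
  P = {2,6}:  v_{2} + v_{6} = 2·v_{3} ; sig = (2; 2)
  P = {2,7}:  v_{2} + v_{7} = 2·v_{0} ; sig = (2; 2)
  P = {4,6}:  v_{4} + v_{6} = 2·v_{5} ; sig = (2; 2)
  P = {4,7}:  v_{4} + v_{7} = 2·v_{1} ; sig = (2; 2)

Signatures (|P|; sorted positive RHS coefficients), sorted:
[(2; —), (2; —), (2; —), (2; —), (2; 1), (2; 1), (2; 1), (2; 1), (2; 1), (2; 1), (2; 1), (2; 1), (2; 1), (2; 1), (2; 1), (2; 1), (2; 2), (2; 2), (2; 2), (2; 2)]


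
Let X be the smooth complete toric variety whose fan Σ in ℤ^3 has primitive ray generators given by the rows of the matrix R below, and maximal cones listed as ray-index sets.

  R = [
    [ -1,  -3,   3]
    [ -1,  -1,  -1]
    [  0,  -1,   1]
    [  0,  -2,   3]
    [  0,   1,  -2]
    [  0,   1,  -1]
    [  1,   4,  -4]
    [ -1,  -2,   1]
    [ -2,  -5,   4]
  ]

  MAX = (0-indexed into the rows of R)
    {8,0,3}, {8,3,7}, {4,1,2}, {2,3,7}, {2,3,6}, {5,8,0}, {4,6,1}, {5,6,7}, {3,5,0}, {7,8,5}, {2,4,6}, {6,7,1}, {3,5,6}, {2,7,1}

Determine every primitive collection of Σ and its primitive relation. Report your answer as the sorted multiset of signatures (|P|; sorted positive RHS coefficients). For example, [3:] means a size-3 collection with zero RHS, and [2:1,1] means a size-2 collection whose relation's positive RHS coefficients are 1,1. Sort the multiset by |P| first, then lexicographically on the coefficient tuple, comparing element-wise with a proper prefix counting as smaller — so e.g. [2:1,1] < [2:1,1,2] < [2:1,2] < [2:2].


The 20 primitive collections of Σ (r=9, n=3):

  P={2,5}:  v_{2} + v_{5} = 0 ; sig = [2:]
  P={0,4}:  v_{0} + v_{4} = v_{7} ; sig = [2:1]
  P={0,6}:  v_{0} + v_{6} = v_{5} ; sig = [2:1]
  P={0,7}:  v_{0} + v_{7} = v_{8} ; sig = [2:1]
  P={3,4}:  v_{3} + v_{4} = v_{2} ; sig = [2:1]
  P={4,7}:  v_{4} + v_{7} = v_{1} ; sig = [2:1]
  P={0,2}:  v_{0} + v_{2} = v_{3} + v_{7} ; sig = [2:1,1]
  P={1,3}:  v_{1} + v_{3} = v_{2} + v_{7} ; sig = [2:1,1]
  P={4,5}:  v_{4} + v_{5} = v_{6} + v_{7} ; sig = [2:1,1]
  P={6,8}:  v_{6} + v_{8} = v_{5} + v_{7} ; sig = [2:1,1]
  P={1,5}:  v_{1} + v_{5} = v_{6} + 2·v_{7} ; sig = [2:1,2]
  P={2,8}:  v_{2} + v_{8} = v_{3} + 2·v_{7} ; sig = [2:1,2]
  P={0,1}:  v_{0} + v_{1} = 2·v_{7} ; sig = [2:2]
  P={4,8}:  v_{4} + v_{8} = 2·v_{7} ; sig = [2:2]
  P={1,8}:  v_{1} + v_{8} = 3·v_{7} ; sig = [2:3]
  P={3,6,7}:  v_{3} + v_{6} + v_{7} = 0 ; sig = [3:]
  P={2,6,7}:  v_{2} + v_{6} + v_{7} = v_{4} ; sig = [3:1]
  P={3,5,7}:  v_{3} + v_{5} + v_{7} = v_{0} ; sig = [3:1]
  P={1,2,6}:  v_{1} + v_{2} + v_{6} = 2·v_{4} ; sig = [3:2]
  P={3,5,8}:  v_{3} + v_{5} + v_{8} = 2·v_{0} ; sig = [3:2]

Signatures (|P|; sorted positive RHS coefficients), sorted:
    [2:]
    [2:1]
    [2:1]
    [2:1]
    [2:1]
    [2:1]
    [2:1,1]
    [2:1,1]
    [2:1,1]
    [2:1,1]
    [2:1,2]
    [2:1,2]
    [2:2]
    [2:2]
    [2:3]
    [3:]
    [3:1]
    [3:1]
    [3:2]
    [3:2]


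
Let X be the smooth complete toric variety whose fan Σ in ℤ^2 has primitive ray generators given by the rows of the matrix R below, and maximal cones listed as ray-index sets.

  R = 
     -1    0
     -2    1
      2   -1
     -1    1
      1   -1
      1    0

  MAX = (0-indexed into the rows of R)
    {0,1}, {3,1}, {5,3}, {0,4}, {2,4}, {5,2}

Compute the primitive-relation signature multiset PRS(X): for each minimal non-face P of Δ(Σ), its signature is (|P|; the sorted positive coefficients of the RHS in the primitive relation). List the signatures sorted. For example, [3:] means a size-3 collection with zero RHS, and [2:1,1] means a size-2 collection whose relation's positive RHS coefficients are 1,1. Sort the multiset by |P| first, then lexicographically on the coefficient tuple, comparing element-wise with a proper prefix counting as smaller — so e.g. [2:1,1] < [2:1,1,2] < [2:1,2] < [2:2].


Minimal non-faces — 9 found among 6 rays, 6 max cones:

  {0,5}:  v_{0} + v_{5} = 0  →  sig = [2:]
  {1,2}:  v_{1} + v_{2} = 0  →  sig = [2:]
  {3,4}:  v_{3} + v_{4} = 0  →  sig = [2:]
  {0,2}:  v_{0} + v_{2} = v_{4}  →  sig = [2:1]
  {0,3}:  v_{0} + v_{3} = v_{1}  →  sig = [2:1]
  {1,4}:  v_{1} + v_{4} = v_{0}  →  sig = [2:1]
  {1,5}:  v_{1} + v_{5} = v_{3}  →  sig = [2:1]
  {2,3}:  v_{2} + v_{3} = v_{5}  →  sig = [2:1]
  {4,5}:  v_{4} + v_{5} = v_{2}  →  sig = [2:1]

Sorted signature multiset PRS(X):
    |P|=2: 9 collections, coeffs (), (), (), (1), (1), (1), (1), (1), (1)


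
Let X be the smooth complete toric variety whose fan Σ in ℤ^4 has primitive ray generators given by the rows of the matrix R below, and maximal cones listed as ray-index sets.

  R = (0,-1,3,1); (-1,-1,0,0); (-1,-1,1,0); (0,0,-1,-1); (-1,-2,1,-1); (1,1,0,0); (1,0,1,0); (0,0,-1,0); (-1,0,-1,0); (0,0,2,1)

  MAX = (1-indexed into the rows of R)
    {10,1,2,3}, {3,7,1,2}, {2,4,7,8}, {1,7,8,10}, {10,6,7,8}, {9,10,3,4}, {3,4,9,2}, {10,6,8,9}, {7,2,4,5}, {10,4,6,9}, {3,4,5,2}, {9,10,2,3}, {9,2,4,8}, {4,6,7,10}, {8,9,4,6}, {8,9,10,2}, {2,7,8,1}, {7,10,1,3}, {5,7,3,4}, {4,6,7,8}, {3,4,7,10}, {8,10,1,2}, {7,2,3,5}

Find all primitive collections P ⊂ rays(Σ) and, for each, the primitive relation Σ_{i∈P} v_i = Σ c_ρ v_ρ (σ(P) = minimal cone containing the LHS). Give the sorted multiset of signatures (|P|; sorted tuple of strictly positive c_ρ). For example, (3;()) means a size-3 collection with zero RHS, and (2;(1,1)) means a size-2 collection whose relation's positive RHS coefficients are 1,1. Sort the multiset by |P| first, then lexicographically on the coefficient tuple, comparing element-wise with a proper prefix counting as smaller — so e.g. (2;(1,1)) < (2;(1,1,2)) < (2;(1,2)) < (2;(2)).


Minimal non-faces — 16 found among 10 rays, 23 max cones:

  {2,6}:  v_{2} + v_{6} = 0  ⇒ sig = (2;())
  {7,9}:  v_{7} + v_{9} = 0  ⇒ sig = (2;())
  {3,8}:  v_{3} + v_{8} = v_{2}  ⇒ sig = (2;(1))
  {1,4}:  v_{1} + v_{4} = v_{3} + v_{7}  ⇒ sig = (2;(1,1))
  {1,6}:  v_{1} + v_{6} = v_{7} + v_{10}  ⇒ sig = (2;(1,1))
  {1,9}:  v_{1} + v_{9} = v_{2} + v_{10}  ⇒ sig = (2;(1,1))
  {3,6}:  v_{3} + v_{6} = v_{4} + v_{10}  ⇒ sig = (2;(1,1))
  {5,6}:  v_{5} + v_{6} = v_{3} + v_{4} + v_{7}  ⇒ sig = (2;(1,1,1))
  {5,9}:  v_{5} + v_{9} = v_{2} + v_{3} + v_{4}  ⇒ sig = (2;(1,1,1))
  {5,8}:  v_{5} + v_{8} = 2·v_{2} + v_{4} + v_{7}  ⇒ sig = (2;(1,1,2))
  {5,10}:  v_{5} + v_{10} = 2·v_{3} + v_{7}  ⇒ sig = (2;(1,2))
  {1,5}:  v_{1} + v_{5} = v_{2} + 2·v_{3} + 2·v_{7}  ⇒ sig = (2;(1,2,2))
  {4,8,10}:  v_{4} + v_{8} + v_{10} = 0  ⇒ sig = (3;())
  {2,4,10}:  v_{2} + v_{4} + v_{10} = v_{3}  ⇒ sig = (3;(1))
  {2,7,10}:  v_{2} + v_{7} + v_{10} = v_{1}  ⇒ sig = (3;(1))
  {2,3,4,7}:  v_{2} + v_{3} + v_{4} + v_{7} = v_{5}  ⇒ sig = (4;(1))

Sorted signature multiset PRS(X):
    |P|=2: 12 collections, coeffs (), (), (1), (1,1), (1,1), (1,1), (1,1), (1,1,1), (1,1,1), (1,1,2), (1,2), (1,2,2)
    |P|=3: 3 collections, coeffs (), (1), (1)
    |P|=4: 1 collection, coeffs (1)
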